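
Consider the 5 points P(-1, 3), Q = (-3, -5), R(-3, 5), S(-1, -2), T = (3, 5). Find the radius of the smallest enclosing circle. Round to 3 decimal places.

The farthest pair is Q–T with squared distance 136. The circle on this segment as diameter has centre (0, 0) and r² = 136/4 = 34.
Check P: distance² to centre = 10 ≤ 34, so it lies inside.
All remaining points lie in this disk, and no smaller disk contains both endpoints, so this is the minimum enclosing circle.
r = √34 ≈ 5.831.

5.831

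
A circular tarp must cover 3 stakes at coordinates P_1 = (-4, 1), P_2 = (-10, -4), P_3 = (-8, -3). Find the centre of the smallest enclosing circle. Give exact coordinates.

Side lengths²: P_1P_2² = 61, P_1P_3² = 32, P_2P_3² = 5.
Since P_1P_2² = 61 ≥ 32 + 5 = 37, the angle opposite P_1P_2 is not acute, so the smallest enclosing circle has P_1P_2 as diameter.
Centre = midpoint of P_1P_2 = (-7, -1.5), r² = 61/4 = 15.25.
Centre = (-7, -1.5).

(-7, -1.5)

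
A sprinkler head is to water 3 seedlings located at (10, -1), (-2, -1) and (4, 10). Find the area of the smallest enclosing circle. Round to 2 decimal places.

159.99

Call the three points A, B, C in the order given.
Side lengths²: AB² = 144, AC² = 157, BC² = 157.
Since BC² = 157 < 157 + 144 = 301, the triangle is acute, so the smallest enclosing circle is the circumcircle.
Circumcentre = (4, 63/22), r² = 24649/484.
Area = π·r² = π·24649/484 ≈ 159.99.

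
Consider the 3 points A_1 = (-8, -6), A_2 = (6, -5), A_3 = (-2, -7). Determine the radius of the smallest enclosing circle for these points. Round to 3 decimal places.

Side lengths²: A_1A_2² = 197, A_1A_3² = 37, A_2A_3² = 68.
Since A_1A_2² = 197 ≥ 68 + 37 = 105, the angle opposite A_1A_2 is not acute, so the smallest enclosing circle has A_1A_2 as diameter.
Centre = midpoint of A_1A_2 = (-1, -5.5), r² = 197/4 = 49.25.
r = √(49.25) ≈ 7.018.

7.018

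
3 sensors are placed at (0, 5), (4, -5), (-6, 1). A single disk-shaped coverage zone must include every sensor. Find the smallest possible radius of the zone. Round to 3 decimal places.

Call the three points A, B, C in the order given.
Side lengths²: AB² = 116, AC² = 52, BC² = 136.
Since BC² = 136 < 116 + 52 = 168, the triangle is acute, so the smallest enclosing circle is the circumcircle.
Circumcentre = (-7/19, -18/19), r² = 12818/361.
r = √(12818/361) ≈ 5.959.

5.959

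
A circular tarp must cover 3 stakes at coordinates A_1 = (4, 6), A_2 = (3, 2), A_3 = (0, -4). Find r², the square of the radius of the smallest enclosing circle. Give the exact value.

29

Side lengths²: A_1A_2² = 17, A_1A_3² = 116, A_2A_3² = 45.
Since A_1A_3² = 116 ≥ 45 + 17 = 62, the angle opposite A_1A_3 is not acute, so the smallest enclosing circle has A_1A_3 as diameter.
Centre = midpoint of A_1A_3 = (2, 1), r² = 116/4 = 29.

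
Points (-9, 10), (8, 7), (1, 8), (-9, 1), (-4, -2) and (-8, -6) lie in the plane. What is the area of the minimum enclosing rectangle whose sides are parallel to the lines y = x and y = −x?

In coordinates u = x + y, v = x − y the rectangle is axis-aligned; the map (x,y)→(u,v) scales areas by 2.
u-values: 1, 15, 9, -8, -6, -14; range = 15 − (-14) = 29.
v-values: -19, 1, -7, -10, -2, -2; range = 1 − (-19) = 20.
Area = (29 × 20) / 2 = 290.

290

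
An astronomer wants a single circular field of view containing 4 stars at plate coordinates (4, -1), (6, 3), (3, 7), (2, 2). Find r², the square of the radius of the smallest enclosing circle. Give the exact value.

16.25

By Welzl's lemma the MEC is supported by two points (diametrically opposite) or three points (on a circumcircle).
The farthest pair is (4, -1)–(3, 7) with squared distance 65. The circle on this segment as diameter has centre (3.5, 3) and r² = 65/4 = 16.25.
Check (6, 3): distance² to centre = 6.25 ≤ 16.25, so it lies inside.
All remaining points lie in this disk, and no smaller disk contains both endpoints, so this is the minimum enclosing circle.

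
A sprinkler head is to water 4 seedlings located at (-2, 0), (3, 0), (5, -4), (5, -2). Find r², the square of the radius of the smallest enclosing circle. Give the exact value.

The minimum enclosing circle of a finite set is fixed by two of the points (as a diameter) or three (as a circumcircle).
The farthest pair is (-2, 0)–(5, -4) with squared distance 65. The circle on this segment as diameter has centre (1.5, -2) and r² = 65/4 = 16.25.
Check (3, 0): distance² to centre = 6.25 ≤ 16.25, so it lies inside.
All remaining points lie in this disk, and no smaller disk contains both endpoints, so this is the minimum enclosing circle.

16.25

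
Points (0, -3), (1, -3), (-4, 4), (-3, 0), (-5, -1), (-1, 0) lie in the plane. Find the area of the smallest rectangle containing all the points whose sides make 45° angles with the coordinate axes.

In coordinates u = x + y, v = x − y the rectangle is axis-aligned; the map (x,y)→(u,v) scales areas by 2.
u-values: -3, -2, 0, -3, -6, -1; range = 0 − (-6) = 6.
v-values: 3, 4, -8, -3, -4, -1; range = 4 − (-8) = 12.
Area = (6 × 12) / 2 = 36.

36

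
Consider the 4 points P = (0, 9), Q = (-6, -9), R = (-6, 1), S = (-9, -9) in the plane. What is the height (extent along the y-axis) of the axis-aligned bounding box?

18

max y = 9, min y = -9, so height = 18.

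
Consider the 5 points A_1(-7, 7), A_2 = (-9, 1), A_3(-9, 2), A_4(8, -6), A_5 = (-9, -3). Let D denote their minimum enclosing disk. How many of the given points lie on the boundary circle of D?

3

The minimum enclosing circle is determined by three boundary points: A_1, A_4, A_5.
Their circumcentre is (31/88, 29/88) with r² = 381589/3872.
The farthest remaining point A_3 is at distance² 349469/3872 ≤ 381589/3872.
The points at distance exactly r from the centre are A_1, A_4, A_5 — 3 points.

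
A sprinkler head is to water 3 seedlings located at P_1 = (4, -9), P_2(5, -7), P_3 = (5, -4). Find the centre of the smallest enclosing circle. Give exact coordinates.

Side lengths²: P_1P_2² = 5, P_1P_3² = 26, P_2P_3² = 9.
Since P_1P_3² = 26 ≥ 9 + 5 = 14, the angle opposite P_1P_3 is not acute, so the smallest enclosing circle has P_1P_3 as diameter.
Centre = midpoint of P_1P_3 = (4.5, -6.5), r² = 26/4 = 6.5.
Centre = (4.5, -6.5).

(4.5, -6.5)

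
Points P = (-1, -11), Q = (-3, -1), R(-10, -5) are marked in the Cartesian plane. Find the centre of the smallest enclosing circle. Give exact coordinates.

(-4.5, -6.5)

Side lengths²: PQ² = 104, PR² = 117, QR² = 65.
Since PR² = 117 < 104 + 65 = 169, the triangle is acute, so the smallest enclosing circle is the circumcircle.
Circumcentre = (-4.5, -6.5), r² = 32.5.
Centre = (-4.5, -6.5).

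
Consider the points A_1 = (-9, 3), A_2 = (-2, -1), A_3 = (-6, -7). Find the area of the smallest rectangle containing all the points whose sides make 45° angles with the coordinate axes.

In coordinates u = x + y, v = x − y the rectangle is axis-aligned; the map (x,y)→(u,v) scales areas by 2.
u-values: -6, -3, -13; range = -3 − (-13) = 10.
v-values: -12, -1, 1; range = 1 − (-12) = 13.
Area = (10 × 13) / 2 = 65.

65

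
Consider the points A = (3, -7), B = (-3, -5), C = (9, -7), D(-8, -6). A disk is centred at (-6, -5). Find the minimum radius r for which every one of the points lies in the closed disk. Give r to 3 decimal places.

15.133

The required radius is the distance from (-6, -5) to the farthest point.
Squared distances: 85, 9, 229, 5.
Maximum is 229, attained at C.
r = √229 ≈ 15.133.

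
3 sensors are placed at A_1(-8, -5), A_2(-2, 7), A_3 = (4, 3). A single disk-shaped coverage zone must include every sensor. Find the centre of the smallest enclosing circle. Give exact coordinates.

Side lengths²: A_1A_2² = 180, A_1A_3² = 208, A_2A_3² = 52.
Since A_1A_3² = 208 < 180 + 52 = 232, the triangle is acute, so the smallest enclosing circle is the circumcircle.
Circumcentre = (-2.5, -0.25), r² = 52.8125.
Centre = (-2.5, -0.25).

(-2.5, -0.25)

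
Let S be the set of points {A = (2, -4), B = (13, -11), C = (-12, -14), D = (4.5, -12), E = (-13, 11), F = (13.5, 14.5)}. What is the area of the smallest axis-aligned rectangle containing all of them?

755.25

x ranges over [-13, 13.5], width 26.5.
y ranges over [-14, 14.5], height 28.5.
Area = 26.5 × 28.5 = 755.25.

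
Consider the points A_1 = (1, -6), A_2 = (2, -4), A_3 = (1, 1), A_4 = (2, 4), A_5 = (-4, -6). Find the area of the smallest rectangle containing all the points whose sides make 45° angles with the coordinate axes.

72

In coordinates u = x + y, v = x − y the rectangle is axis-aligned; the map (x,y)→(u,v) scales areas by 2.
u-values: -5, -2, 2, 6, -10; range = 6 − (-10) = 16.
v-values: 7, 6, 0, -2, 2; range = 7 − (-2) = 9.
Area = (16 × 9) / 2 = 72.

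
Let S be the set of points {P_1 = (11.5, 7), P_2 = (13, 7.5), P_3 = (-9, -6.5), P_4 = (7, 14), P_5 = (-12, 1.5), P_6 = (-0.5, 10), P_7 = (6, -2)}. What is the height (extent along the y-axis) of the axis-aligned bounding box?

max y = 14, min y = -6.5, so height = 20.5.

20.5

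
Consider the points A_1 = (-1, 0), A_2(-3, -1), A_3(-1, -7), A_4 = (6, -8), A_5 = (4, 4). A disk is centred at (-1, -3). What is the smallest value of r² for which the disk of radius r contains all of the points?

74

The required radius is the distance from (-1, -3) to the farthest point.
Squared distances: 9, 8, 16, 74, 74.
Maximum is 74, attained at A_4.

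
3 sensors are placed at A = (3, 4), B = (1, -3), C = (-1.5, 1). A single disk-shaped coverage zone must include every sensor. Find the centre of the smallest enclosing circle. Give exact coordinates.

Side lengths²: AB² = 53, AC² = 29.25, BC² = 22.25.
Since AB² = 53 ≥ 29.25 + 22.25 = 51.5, the angle opposite AB is not acute, so the smallest enclosing circle has AB as diameter.
Centre = midpoint of AB = (2, 0.5), r² = 53/4 = 13.25.
Centre = (2, 0.5).

(2, 0.5)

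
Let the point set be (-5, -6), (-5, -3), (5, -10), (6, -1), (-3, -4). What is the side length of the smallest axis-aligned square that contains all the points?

The bounding box has width 11 and height 9.
An axis-aligned square enclosing the set must have side ≥ max(width, height).
So the minimum side is max(11, 9) = 11.

11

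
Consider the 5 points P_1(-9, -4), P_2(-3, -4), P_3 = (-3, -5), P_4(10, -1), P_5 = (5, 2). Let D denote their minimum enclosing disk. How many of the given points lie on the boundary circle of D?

2

The minimum enclosing circle of a finite set is fixed by two of the points (as a diameter) or three (as a circumcircle).
The farthest pair is P_1–P_4 with squared distance 370. The circle on this segment as diameter has centre (0.5, -2.5) and r² = 370/4 = 92.5.
Check P_2: distance² to centre = 14.5 ≤ 92.5, so it lies inside.
All remaining points lie in this disk, and no smaller disk contains both endpoints, so this is the minimum enclosing circle.
The points at distance exactly r from the centre are P_1, P_4 — 2 points.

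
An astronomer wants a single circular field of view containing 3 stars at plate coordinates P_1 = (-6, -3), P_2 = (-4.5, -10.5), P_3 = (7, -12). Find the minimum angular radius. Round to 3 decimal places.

Side lengths²: P_1P_2² = 58.5, P_1P_3² = 250, P_2P_3² = 134.5.
Since P_1P_3² = 250 ≥ 134.5 + 58.5 = 193, the angle opposite P_1P_3 is not acute, so the smallest enclosing circle has P_1P_3 as diameter.
Centre = midpoint of P_1P_3 = (0.5, -7.5), r² = 250/4 = 62.5.
r = √(62.5) ≈ 7.906.

7.906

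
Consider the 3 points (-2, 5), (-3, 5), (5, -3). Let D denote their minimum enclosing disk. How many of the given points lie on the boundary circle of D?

2

Call the three points A, B, C in the order given.
Side lengths²: AB² = 1, AC² = 113, BC² = 128.
Since BC² = 128 ≥ 113 + 1 = 114, the angle opposite BC is not acute, so the smallest enclosing circle has BC as diameter.
Centre = midpoint of BC = (1, 1), r² = 128/4 = 32.
The points at distance exactly r from the centre are (-3, 5), (5, -3) — 2 points.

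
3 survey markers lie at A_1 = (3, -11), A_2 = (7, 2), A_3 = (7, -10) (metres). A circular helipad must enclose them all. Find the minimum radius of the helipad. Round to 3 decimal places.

Side lengths²: A_1A_2² = 185, A_1A_3² = 17, A_2A_3² = 144.
Since A_1A_2² = 185 ≥ 144 + 17 = 161, the angle opposite A_1A_2 is not acute, so the smallest enclosing circle has A_1A_2 as diameter.
Centre = midpoint of A_1A_2 = (5, -4.5), r² = 185/4 = 46.25.
r = √(46.25) ≈ 6.801.

6.801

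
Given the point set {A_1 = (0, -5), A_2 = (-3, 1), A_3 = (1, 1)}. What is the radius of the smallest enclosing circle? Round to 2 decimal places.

3.40

Side lengths²: A_1A_2² = 45, A_1A_3² = 37, A_2A_3² = 16.
Since A_1A_2² = 45 < 37 + 16 = 53, the triangle is acute, so the smallest enclosing circle is the circumcircle.
Circumcentre = (-1, -1.75), r² = 11.5625.
r = √(11.5625) ≈ 3.40.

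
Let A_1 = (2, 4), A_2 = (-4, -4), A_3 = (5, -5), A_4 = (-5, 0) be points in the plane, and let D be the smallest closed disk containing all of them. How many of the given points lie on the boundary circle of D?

3

A smallest enclosing disk is always determined by at most three of the input points on its boundary.
The minimum enclosing circle is determined by three boundary points: A_1, A_3, A_4.
Their circumcentre is (0.5, -1.5) with r² = 32.5.
The farthest remaining point A_2 is at distance² 26.5 ≤ 32.5.
The points at distance exactly r from the centre are A_1, A_3, A_4 — 3 points.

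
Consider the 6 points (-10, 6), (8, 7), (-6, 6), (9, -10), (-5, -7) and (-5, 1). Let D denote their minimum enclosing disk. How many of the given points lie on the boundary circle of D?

2

The farthest pair is (-10, 6)–(9, -10) with squared distance 617. The circle on this segment as diameter has centre (-0.5, -2) and r² = 617/4 = 154.25.
Check (8, 7): distance² to centre = 153.25 ≤ 154.25, so it lies inside.
All remaining points lie in this disk, and no smaller disk contains both endpoints, so this is the minimum enclosing circle.
The points at distance exactly r from the centre are (-10, 6), (9, -10) — 2 points.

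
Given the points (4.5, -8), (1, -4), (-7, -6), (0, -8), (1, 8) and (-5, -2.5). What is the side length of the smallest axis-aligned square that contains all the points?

16

The bounding box has width 11.5 and height 16.
An axis-aligned square enclosing the set must have side ≥ max(width, height).
So the minimum side is max(11.5, 16) = 16.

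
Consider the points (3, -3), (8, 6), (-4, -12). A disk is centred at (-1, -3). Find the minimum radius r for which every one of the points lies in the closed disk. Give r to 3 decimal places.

The required radius is the distance from (-1, -3) to the farthest point.
Squared distances: 16, 162, 90.
Maximum is 162, attained at (8, 6).
r = √162 ≈ 12.728.

12.728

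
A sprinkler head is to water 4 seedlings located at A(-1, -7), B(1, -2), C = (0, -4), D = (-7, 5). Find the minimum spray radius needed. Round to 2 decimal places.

The farthest pair is A–D with squared distance 180. The circle on this segment as diameter has centre (-4, -1) and r² = 180/4 = 45.
Check B: distance² to centre = 26 ≤ 45, so it lies inside.
All remaining points lie in this disk, and no smaller disk contains both endpoints, so this is the minimum enclosing circle.
r = √45 ≈ 6.71.

6.71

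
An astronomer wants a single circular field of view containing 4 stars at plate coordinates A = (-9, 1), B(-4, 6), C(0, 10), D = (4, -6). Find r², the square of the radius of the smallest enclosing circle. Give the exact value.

74.12

A smallest enclosing disk is always determined by at most three of the input points on its boundary.
The minimum enclosing circle is determined by three boundary points: A, C, D.
Their circumcentre is (-0.4, 1.4) with r² = 74.12.
The farthest remaining point B is at distance² 34.12 ≤ 74.12.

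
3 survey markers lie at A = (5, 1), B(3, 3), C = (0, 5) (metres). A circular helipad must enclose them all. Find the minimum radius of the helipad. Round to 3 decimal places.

Side lengths²: AB² = 8, AC² = 41, BC² = 13.
Since AC² = 41 ≥ 13 + 8 = 21, the angle opposite AC is not acute, so the smallest enclosing circle has AC as diameter.
Centre = midpoint of AC = (2.5, 3), r² = 41/4 = 10.25.
r = √(10.25) ≈ 3.202.

3.202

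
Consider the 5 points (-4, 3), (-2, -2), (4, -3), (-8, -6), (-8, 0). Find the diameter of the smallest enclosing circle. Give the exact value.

12.75

The minimum enclosing circle of a finite set is fixed by two of the points (as a diameter) or three (as a circumcircle).
The minimum enclosing circle is determined by three boundary points: (4, -3), (-8, -6), (-8, 0).
Their circumcentre is (-2.375, -3) with r² = 40.640625.
The farthest remaining point (-4, 3) is at distance² 38.640625 ≤ 40.640625.
Diameter = 2r = 2√(40.640625) = 12.75.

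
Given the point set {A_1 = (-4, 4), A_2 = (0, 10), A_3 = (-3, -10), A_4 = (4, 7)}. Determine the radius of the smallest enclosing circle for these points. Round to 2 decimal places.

10.11

A smallest enclosing disk is always determined by at most three of the input points on its boundary.
The farthest pair is A_2–A_3 with squared distance 409. The circle on this segment as diameter has centre (-1.5, 0) and r² = 409/4 = 102.25.
Check A_1: distance² to centre = 22.25 ≤ 102.25, so it lies inside.
All remaining points lie in this disk, and no smaller disk contains both endpoints, so this is the minimum enclosing circle.
r = √(102.25) ≈ 10.11.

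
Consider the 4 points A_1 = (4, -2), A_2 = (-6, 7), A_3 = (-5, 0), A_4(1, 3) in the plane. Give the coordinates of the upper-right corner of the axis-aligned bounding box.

x-range [-6, 4], y-range [-2, 7].
The upper-right corner is (4, 7).

(4, 7)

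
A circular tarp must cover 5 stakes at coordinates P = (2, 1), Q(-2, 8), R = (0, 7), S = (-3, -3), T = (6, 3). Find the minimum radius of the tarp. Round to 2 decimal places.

By Welzl's lemma the MEC is supported by two points (diametrically opposite) or three points (on a circumcircle).
The minimum enclosing circle is determined by three boundary points: Q, S, T.
Their circumcentre is (-1/62, 141/62) with r² = 70577/1922.
The farthest remaining point R is at distance² 42925/1922 ≤ 70577/1922.
r = √(70577/1922) ≈ 6.06.

6.06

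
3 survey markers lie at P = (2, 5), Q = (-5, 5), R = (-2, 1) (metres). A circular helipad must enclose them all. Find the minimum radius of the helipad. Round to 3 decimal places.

3.536

Side lengths²: PQ² = 49, PR² = 32, QR² = 25.
Since PQ² = 49 < 32 + 25 = 57, the triangle is acute, so the smallest enclosing circle is the circumcircle.
Circumcentre = (-1.5, 4.5), r² = 12.5.
r = √(12.5) ≈ 3.536.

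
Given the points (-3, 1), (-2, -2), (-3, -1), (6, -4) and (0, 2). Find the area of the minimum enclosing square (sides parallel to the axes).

81

The bounding box has width 9 and height 6.
An axis-aligned square enclosing the set must have side ≥ max(width, height).
So the minimum side is max(9, 6) = 9.
Area = 9² = 81.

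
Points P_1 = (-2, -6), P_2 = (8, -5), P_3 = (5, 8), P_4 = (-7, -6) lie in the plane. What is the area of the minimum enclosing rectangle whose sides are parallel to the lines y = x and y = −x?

In coordinates u = x + y, v = x − y the rectangle is axis-aligned; the map (x,y)→(u,v) scales areas by 2.
u-values: -8, 3, 13, -13; range = 13 − (-13) = 26.
v-values: 4, 13, -3, -1; range = 13 − (-3) = 16.
Area = (26 × 16) / 2 = 208.

208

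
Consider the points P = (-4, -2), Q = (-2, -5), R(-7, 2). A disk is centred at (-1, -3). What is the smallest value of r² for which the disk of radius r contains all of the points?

The required radius is the distance from (-1, -3) to the farthest point.
Squared distances: 10, 5, 61.
Maximum is 61, attained at R.

61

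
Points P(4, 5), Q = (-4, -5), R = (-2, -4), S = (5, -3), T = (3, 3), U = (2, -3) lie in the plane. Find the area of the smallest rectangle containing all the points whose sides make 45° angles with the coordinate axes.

In coordinates u = x + y, v = x − y the rectangle is axis-aligned; the map (x,y)→(u,v) scales areas by 2.
u-values: 9, -9, -6, 2, 6, -1; range = 9 − (-9) = 18.
v-values: -1, 1, 2, 8, 0, 5; range = 8 − (-1) = 9.
Area = (18 × 9) / 2 = 81.

81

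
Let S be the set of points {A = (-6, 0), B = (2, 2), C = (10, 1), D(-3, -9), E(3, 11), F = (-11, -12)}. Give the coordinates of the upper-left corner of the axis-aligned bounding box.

x-range [-11, 10], y-range [-12, 11].
The upper-left corner is (-11, 11).

(-11, 11)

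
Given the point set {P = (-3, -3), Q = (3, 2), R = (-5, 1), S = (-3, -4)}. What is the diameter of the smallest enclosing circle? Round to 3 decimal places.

8.771

By Welzl's lemma the MEC is supported by two points (diametrically opposite) or three points (on a circumcircle).
The minimum enclosing circle is determined by three boundary points: Q, R, S.
Their circumcentre is (-11/14, -3/14) with r² = 1885/98.
The farthest remaining point P is at distance² 1241/98 ≤ 1885/98.
Diameter = 2r = 2√(1885/98) ≈ 8.771.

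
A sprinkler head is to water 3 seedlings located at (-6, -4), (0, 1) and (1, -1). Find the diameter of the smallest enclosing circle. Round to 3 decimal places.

7.824

Call the three points A, B, C in the order given.
Side lengths²: AB² = 61, AC² = 58, BC² = 5.
Since AB² = 61 < 58 + 5 = 63, the triangle is acute, so the smallest enclosing circle is the circumcircle.
Circumcentre = (-97/34, -57/34), r² = 8845/578.
Diameter = 2r = 2√(8845/578) ≈ 7.824.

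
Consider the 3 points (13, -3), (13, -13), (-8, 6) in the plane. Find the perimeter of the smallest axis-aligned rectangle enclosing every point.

80

Width = max x − min x = 13 − (-8) = 21.
Height = max y − min y = 6 − (-13) = 19.
Perimeter = 2(21 + 19) = 80.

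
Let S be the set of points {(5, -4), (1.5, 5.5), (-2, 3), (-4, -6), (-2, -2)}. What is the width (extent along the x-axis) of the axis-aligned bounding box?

9

max x = 5, min x = -4, so width = 9.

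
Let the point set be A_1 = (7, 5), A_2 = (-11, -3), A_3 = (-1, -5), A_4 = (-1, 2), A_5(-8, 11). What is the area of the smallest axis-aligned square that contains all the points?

324

The bounding box has width 18 and height 16.
An axis-aligned square enclosing the set must have side ≥ max(width, height).
So the minimum side is max(18, 16) = 18.
Area = 18² = 324.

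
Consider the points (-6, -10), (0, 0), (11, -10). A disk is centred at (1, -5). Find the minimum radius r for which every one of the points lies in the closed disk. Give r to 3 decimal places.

The required radius is the distance from (1, -5) to the farthest point.
Squared distances: 74, 26, 125.
Maximum is 125, attained at (11, -10).
r = √125 ≈ 11.180.

11.180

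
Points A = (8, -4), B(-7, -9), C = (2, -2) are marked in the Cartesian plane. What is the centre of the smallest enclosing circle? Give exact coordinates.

(0.5, -6.5)

Side lengths²: AB² = 250, AC² = 40, BC² = 130.
Since AB² = 250 ≥ 130 + 40 = 170, the angle opposite AB is not acute, so the smallest enclosing circle has AB as diameter.
Centre = midpoint of AB = (0.5, -6.5), r² = 250/4 = 62.5.
Centre = (0.5, -6.5).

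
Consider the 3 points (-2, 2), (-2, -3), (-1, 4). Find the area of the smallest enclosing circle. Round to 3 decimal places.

39.270

Call the three points A, B, C in the order given.
Side lengths²: AB² = 25, AC² = 5, BC² = 50.
Since BC² = 50 ≥ 25 + 5 = 30, the angle opposite BC is not acute, so the smallest enclosing circle has BC as diameter.
Centre = midpoint of BC = (-1.5, 0.5), r² = 50/4 = 12.5.
Area = π·r² = π·12.5 ≈ 39.270.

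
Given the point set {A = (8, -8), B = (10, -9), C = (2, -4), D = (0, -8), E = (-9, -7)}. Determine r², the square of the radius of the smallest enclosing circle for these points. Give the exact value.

The minimum enclosing circle of a finite set is fixed by two of the points (as a diameter) or three (as a circumcircle).
The farthest pair is B–E with squared distance 365. The circle on this segment as diameter has centre (0.5, -8) and r² = 365/4 = 91.25.
Check A: distance² to centre = 56.25 ≤ 91.25, so it lies inside.
All remaining points lie in this disk, and no smaller disk contains both endpoints, so this is the minimum enclosing circle.

91.25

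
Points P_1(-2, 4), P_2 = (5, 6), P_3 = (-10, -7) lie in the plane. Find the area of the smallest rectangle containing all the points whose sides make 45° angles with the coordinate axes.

In coordinates u = x + y, v = x − y the rectangle is axis-aligned; the map (x,y)→(u,v) scales areas by 2.
u-values: 2, 11, -17; range = 11 − (-17) = 28.
v-values: -6, -1, -3; range = -1 − (-6) = 5.
Area = (28 × 5) / 2 = 70.

70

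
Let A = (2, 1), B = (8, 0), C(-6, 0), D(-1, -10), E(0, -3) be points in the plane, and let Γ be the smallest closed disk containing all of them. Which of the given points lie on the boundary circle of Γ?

A smallest enclosing disk is always determined by at most three of the input points on its boundary.
The minimum enclosing circle is determined by three boundary points: B, C, D.
Their circumcentre is (1, -2.75) with r² = 56.5625.
The farthest remaining point A is at distance² 15.0625 ≤ 56.5625.
The points at distance exactly r from the centre are B, C, D — 3 points.

B, C, D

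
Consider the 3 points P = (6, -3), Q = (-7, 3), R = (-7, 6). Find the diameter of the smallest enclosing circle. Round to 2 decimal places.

Side lengths²: PQ² = 205, PR² = 250, QR² = 9.
Since PR² = 250 ≥ 205 + 9 = 214, the angle opposite PR is not acute, so the smallest enclosing circle has PR as diameter.
Centre = midpoint of PR = (-0.5, 1.5), r² = 250/4 = 62.5.
Diameter = 2r = 2√(62.5) ≈ 15.81.

15.81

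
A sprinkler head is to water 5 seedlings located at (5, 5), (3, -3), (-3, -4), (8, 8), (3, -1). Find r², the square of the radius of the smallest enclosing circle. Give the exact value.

66.25

The farthest pair is (-3, -4)–(8, 8) with squared distance 265. The circle on this segment as diameter has centre (2.5, 2) and r² = 265/4 = 66.25.
Check (5, 5): distance² to centre = 15.25 ≤ 66.25, so it lies inside.
All remaining points lie in this disk, and no smaller disk contains both endpoints, so this is the minimum enclosing circle.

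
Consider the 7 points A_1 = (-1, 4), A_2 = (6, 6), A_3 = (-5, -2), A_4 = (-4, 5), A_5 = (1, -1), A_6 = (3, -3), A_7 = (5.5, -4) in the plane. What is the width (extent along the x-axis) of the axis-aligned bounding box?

11

max x = 6, min x = -5, so width = 11.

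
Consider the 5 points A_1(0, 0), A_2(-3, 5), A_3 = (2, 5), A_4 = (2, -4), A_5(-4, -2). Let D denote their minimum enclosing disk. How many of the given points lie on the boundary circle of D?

The farthest pair is A_2–A_4 with squared distance 106. The circle on this segment as diameter has centre (-0.5, 0.5) and r² = 106/4 = 26.5.
Check A_1: distance² to centre = 0.5 ≤ 26.5, so it lies inside.
All remaining points lie in this disk, and no smaller disk contains both endpoints, so this is the minimum enclosing circle.
The points at distance exactly r from the centre are A_2, A_3, A_4 — 3 points.

3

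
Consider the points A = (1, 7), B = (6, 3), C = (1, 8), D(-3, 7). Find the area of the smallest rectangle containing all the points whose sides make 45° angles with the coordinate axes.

In coordinates u = x + y, v = x − y the rectangle is axis-aligned; the map (x,y)→(u,v) scales areas by 2.
u-values: 8, 9, 9, 4; range = 9 − 4 = 5.
v-values: -6, 3, -7, -10; range = 3 − (-10) = 13.
Area = (5 × 13) / 2 = 32.5.

32.5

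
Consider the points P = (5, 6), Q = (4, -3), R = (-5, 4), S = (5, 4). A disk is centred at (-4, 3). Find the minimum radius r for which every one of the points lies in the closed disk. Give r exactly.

10

The required radius is the distance from (-4, 3) to the farthest point.
Squared distances: 90, 100, 2, 82.
Maximum is 100, attained at Q.
r = √100 = 10.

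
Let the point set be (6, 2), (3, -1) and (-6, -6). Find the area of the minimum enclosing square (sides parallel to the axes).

The bounding box has width 12 and height 8.
An axis-aligned square enclosing the set must have side ≥ max(width, height).
So the minimum side is max(12, 8) = 12.
Area = 12² = 144.

144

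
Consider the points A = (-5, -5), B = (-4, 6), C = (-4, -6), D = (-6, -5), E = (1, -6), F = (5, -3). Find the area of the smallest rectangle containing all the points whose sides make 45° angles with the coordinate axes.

117

In coordinates u = x + y, v = x − y the rectangle is axis-aligned; the map (x,y)→(u,v) scales areas by 2.
u-values: -10, 2, -10, -11, -5, 2; range = 2 − (-11) = 13.
v-values: 0, -10, 2, -1, 7, 8; range = 8 − (-10) = 18.
Area = (13 × 18) / 2 = 117.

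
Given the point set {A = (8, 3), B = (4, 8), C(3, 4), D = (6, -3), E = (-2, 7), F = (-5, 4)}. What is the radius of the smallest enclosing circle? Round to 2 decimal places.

6.72

The minimum enclosing circle is determined by three boundary points: A, D, F.
Their circumcentre is (1.375, 1.875) with r² = 45.15625.
The farthest remaining point B is at distance² 44.40625 ≤ 45.15625.
r = √(45.15625) ≈ 6.72.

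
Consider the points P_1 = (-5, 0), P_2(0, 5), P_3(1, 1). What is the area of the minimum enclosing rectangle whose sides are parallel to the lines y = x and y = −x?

In coordinates u = x + y, v = x − y the rectangle is axis-aligned; the map (x,y)→(u,v) scales areas by 2.
u-values: -5, 5, 2; range = 5 − (-5) = 10.
v-values: -5, -5, 0; range = 0 − (-5) = 5.
Area = (10 × 5) / 2 = 25.

25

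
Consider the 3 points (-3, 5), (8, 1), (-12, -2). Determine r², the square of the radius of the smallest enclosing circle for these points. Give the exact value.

Call the three points A, B, C in the order given.
Side lengths²: AB² = 137, AC² = 130, BC² = 409.
Since BC² = 409 ≥ 137 + 130 = 267, the angle opposite BC is not acute, so the smallest enclosing circle has BC as diameter.
Centre = midpoint of BC = (-2, -0.5), r² = 409/4 = 102.25.

102.25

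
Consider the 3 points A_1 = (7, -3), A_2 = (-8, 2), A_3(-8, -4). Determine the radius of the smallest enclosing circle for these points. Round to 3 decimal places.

Side lengths²: A_1A_2² = 250, A_1A_3² = 226, A_2A_3² = 36.
Since A_1A_2² = 250 < 226 + 36 = 262, the triangle is acute, so the smallest enclosing circle is the circumcircle.
Circumcentre = (-2/3, -1), r² = 565/9.
r = √(565/9) ≈ 7.923.

7.923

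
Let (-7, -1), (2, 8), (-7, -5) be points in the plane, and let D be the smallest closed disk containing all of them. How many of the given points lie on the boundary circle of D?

2

Call the three points A, B, C in the order given.
Side lengths²: AB² = 162, AC² = 16, BC² = 250.
Since BC² = 250 ≥ 162 + 16 = 178, the angle opposite BC is not acute, so the smallest enclosing circle has BC as diameter.
Centre = midpoint of BC = (-2.5, 1.5), r² = 250/4 = 62.5.
The points at distance exactly r from the centre are (2, 8), (-7, -5) — 2 points.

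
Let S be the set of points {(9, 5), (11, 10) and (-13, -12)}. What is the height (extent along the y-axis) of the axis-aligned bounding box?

max y = 10, min y = -12, so height = 22.

22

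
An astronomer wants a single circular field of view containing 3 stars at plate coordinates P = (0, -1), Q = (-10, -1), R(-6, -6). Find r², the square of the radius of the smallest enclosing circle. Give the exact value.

25.01

Side lengths²: PQ² = 100, PR² = 61, QR² = 41.
Since PQ² = 100 < 61 + 41 = 102, the triangle is acute, so the smallest enclosing circle is the circumcircle.
Circumcentre = (-5, -1.1), r² = 25.01.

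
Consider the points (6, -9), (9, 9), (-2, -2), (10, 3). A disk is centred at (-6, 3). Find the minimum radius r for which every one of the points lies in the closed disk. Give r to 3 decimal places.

The required radius is the distance from (-6, 3) to the farthest point.
Squared distances: 288, 261, 41, 256.
Maximum is 288, attained at (6, -9).
r = √288 ≈ 16.971.

16.971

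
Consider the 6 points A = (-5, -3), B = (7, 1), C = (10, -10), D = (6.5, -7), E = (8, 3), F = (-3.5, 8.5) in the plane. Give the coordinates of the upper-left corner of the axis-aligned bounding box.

x-range [-5, 10], y-range [-10, 8.5].
The upper-left corner is (-5, 8.5).

(-5, 8.5)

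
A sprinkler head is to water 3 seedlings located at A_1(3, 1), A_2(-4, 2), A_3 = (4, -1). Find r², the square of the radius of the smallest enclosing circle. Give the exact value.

Side lengths²: A_1A_2² = 50, A_1A_3² = 5, A_2A_3² = 73.
Since A_2A_3² = 73 ≥ 50 + 5 = 55, the angle opposite A_2A_3 is not acute, so the smallest enclosing circle has A_2A_3 as diameter.
Centre = midpoint of A_2A_3 = (0, 0.5), r² = 73/4 = 18.25.

18.25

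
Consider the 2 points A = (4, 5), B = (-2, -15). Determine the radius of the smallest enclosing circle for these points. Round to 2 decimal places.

10.44

The smallest circle enclosing two points has them as diameter endpoints.
Centre = midpoint = (1, -5); r² = |AB|²/4 = 436/4 = 109.
r = √109 ≈ 10.44.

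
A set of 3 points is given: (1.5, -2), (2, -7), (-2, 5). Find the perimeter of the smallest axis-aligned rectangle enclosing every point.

Width = max x − min x = 2 − (-2) = 4.
Height = max y − min y = 5 − (-7) = 12.
Perimeter = 2(4 + 12) = 32.

32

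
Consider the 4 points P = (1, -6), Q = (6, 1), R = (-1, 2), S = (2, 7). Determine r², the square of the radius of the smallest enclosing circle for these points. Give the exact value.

By Welzl's lemma the MEC is supported by two points (diametrically opposite) or three points (on a circumcircle).
The farthest pair is P–S with squared distance 170. The circle on this segment as diameter has centre (1.5, 0.5) and r² = 170/4 = 42.5.
Check Q: distance² to centre = 20.5 ≤ 42.5, so it lies inside.
All remaining points lie in this disk, and no smaller disk contains both endpoints, so this is the minimum enclosing circle.

42.5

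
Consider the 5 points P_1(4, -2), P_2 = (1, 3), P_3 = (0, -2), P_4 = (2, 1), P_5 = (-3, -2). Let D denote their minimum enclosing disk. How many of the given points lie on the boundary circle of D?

The minimum enclosing circle is determined by three boundary points: P_1, P_2, P_5.
Their circumcentre is (0.5, -0.7) with r² = 13.94.
The farthest remaining point P_4 is at distance² 5.14 ≤ 13.94.
The points at distance exactly r from the centre are P_1, P_2, P_5 — 3 points.

3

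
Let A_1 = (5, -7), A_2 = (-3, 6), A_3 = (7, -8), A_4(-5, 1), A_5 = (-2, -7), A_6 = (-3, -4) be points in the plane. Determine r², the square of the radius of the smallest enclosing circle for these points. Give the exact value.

74

By Welzl's lemma the MEC is supported by two points (diametrically opposite) or three points (on a circumcircle).
The farthest pair is A_2–A_3 with squared distance 296. The circle on this segment as diameter has centre (2, -1) and r² = 296/4 = 74.
Check A_1: distance² to centre = 45 ≤ 74, so it lies inside.
All remaining points lie in this disk, and no smaller disk contains both endpoints, so this is the minimum enclosing circle.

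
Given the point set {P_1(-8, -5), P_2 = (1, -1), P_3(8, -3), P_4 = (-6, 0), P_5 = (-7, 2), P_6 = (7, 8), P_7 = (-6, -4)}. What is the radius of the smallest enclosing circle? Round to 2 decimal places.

A smallest enclosing disk is always determined by at most three of the input points on its boundary.
The farthest pair is P_1–P_6 with squared distance 394. The circle on this segment as diameter has centre (-0.5, 1.5) and r² = 394/4 = 98.5.
Check P_2: distance² to centre = 8.5 ≤ 98.5, so it lies inside.
All remaining points lie in this disk, and no smaller disk contains both endpoints, so this is the minimum enclosing circle.
r = √(98.5) ≈ 9.92.

9.92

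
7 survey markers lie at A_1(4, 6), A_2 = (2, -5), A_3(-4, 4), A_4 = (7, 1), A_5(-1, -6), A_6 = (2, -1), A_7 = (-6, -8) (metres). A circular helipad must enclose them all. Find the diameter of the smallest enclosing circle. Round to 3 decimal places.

By Welzl's lemma the MEC is supported by two points (diametrically opposite) or three points (on a circumcircle).
The farthest pair is A_1–A_7 with squared distance 296. The circle on this segment as diameter has centre (-1, -1) and r² = 296/4 = 74.
Check A_2: distance² to centre = 25 ≤ 74, so it lies inside.
All remaining points lie in this disk, and no smaller disk contains both endpoints, so this is the minimum enclosing circle.
Diameter = 2r = 2√74 ≈ 17.205.

17.205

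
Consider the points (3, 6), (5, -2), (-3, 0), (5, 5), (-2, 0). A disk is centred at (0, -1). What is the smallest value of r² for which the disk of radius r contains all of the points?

The required radius is the distance from (0, -1) to the farthest point.
Squared distances: 58, 26, 10, 61, 5.
Maximum is 61, attained at (5, 5).

61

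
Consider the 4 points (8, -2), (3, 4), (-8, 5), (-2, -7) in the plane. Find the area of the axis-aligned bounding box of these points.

192

x ranges over [-8, 8], width 16.
y ranges over [-7, 5], height 12.
Area = 16 × 12 = 192.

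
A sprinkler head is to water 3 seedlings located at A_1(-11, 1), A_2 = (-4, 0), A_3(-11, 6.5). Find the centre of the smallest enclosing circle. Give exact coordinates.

Side lengths²: A_1A_2² = 50, A_1A_3² = 30.25, A_2A_3² = 91.25.
Since A_2A_3² = 91.25 ≥ 50 + 30.25 = 80.25, the angle opposite A_2A_3 is not acute, so the smallest enclosing circle has A_2A_3 as diameter.
Centre = midpoint of A_2A_3 = (-7.5, 3.25), r² = 91.25/4 = 22.8125.
Centre = (-7.5, 3.25).

(-7.5, 3.25)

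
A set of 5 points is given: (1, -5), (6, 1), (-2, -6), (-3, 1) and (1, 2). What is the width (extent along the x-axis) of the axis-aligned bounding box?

max x = 6, min x = -3, so width = 9.

9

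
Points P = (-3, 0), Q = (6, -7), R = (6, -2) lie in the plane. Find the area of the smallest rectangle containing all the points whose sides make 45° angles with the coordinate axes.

56

In coordinates u = x + y, v = x − y the rectangle is axis-aligned; the map (x,y)→(u,v) scales areas by 2.
u-values: -3, -1, 4; range = 4 − (-3) = 7.
v-values: -3, 13, 8; range = 13 − (-3) = 16.
Area = (7 × 16) / 2 = 56.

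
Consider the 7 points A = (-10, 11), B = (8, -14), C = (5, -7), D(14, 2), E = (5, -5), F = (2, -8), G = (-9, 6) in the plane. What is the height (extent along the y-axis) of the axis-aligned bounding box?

25

max y = 11, min y = -14, so height = 25.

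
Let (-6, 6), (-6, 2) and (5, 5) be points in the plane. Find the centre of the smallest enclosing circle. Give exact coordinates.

(-7/11, 4)

Call the three points A, B, C in the order given.
Side lengths²: AB² = 16, AC² = 122, BC² = 130.
Since BC² = 130 < 122 + 16 = 138, the triangle is acute, so the smallest enclosing circle is the circumcircle.
Circumcentre = (-7/11, 4), r² = 3965/121.
Centre = (-7/11, 4).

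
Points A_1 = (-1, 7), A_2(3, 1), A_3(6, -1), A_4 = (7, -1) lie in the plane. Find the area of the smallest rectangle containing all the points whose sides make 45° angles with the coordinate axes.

16

In coordinates u = x + y, v = x − y the rectangle is axis-aligned; the map (x,y)→(u,v) scales areas by 2.
u-values: 6, 4, 5, 6; range = 6 − 4 = 2.
v-values: -8, 2, 7, 8; range = 8 − (-8) = 16.
Area = (2 × 16) / 2 = 16.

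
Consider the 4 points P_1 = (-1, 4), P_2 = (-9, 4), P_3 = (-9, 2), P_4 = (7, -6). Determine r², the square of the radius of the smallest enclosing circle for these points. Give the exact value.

By Welzl's lemma the MEC is supported by two points (diametrically opposite) or three points (on a circumcircle).
The farthest pair is P_2–P_4 with squared distance 356. The circle on this segment as diameter has centre (-1, -1) and r² = 356/4 = 89.
Check P_1: distance² to centre = 25 ≤ 89, so it lies inside.
All remaining points lie in this disk, and no smaller disk contains both endpoints, so this is the minimum enclosing circle.

89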